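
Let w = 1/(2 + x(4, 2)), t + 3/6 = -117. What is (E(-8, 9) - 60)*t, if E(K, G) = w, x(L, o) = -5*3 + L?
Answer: 127135/18 ≈ 7063.1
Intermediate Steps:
t = -235/2 (t = -1/2 - 117 = -235/2 ≈ -117.50)
x(L, o) = -15 + L
w = -1/9 (w = 1/(2 + (-15 + 4)) = 1/(2 - 11) = 1/(-9) = -1/9 ≈ -0.11111)
E(K, G) = -1/9
(E(-8, 9) - 60)*t = (-1/9 - 60)*(-235/2) = -541/9*(-235/2) = 127135/18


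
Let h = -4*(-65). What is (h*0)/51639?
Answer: 0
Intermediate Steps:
h = 260
(h*0)/51639 = (260*0)/51639 = 0*(1/51639) = 0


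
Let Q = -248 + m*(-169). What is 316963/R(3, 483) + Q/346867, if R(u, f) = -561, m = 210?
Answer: -109964053939/194592387 ≈ -565.10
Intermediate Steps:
Q = -35738 (Q = -248 + 210*(-169) = -248 - 35490 = -35738)
316963/R(3, 483) + Q/346867 = 316963/(-561) - 35738/346867 = 316963*(-1/561) - 35738*1/346867 = -316963/561 - 35738/346867 = -109964053939/194592387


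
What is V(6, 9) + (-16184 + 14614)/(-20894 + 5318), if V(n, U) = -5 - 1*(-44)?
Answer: 304517/7788 ≈ 39.101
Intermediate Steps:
V(n, U) = 39 (V(n, U) = -5 + 44 = 39)
V(6, 9) + (-16184 + 14614)/(-20894 + 5318) = 39 + (-16184 + 14614)/(-20894 + 5318) = 39 - 1570/(-15576) = 39 - 1570*(-1/15576) = 39 + 785/7788 = 304517/7788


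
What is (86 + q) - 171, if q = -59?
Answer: -144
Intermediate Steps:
(86 + q) - 171 = (86 - 59) - 171 = 27 - 171 = -144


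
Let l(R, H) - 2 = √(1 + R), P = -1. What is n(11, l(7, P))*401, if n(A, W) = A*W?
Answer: 8822 + 8822*√2 ≈ 21298.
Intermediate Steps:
l(R, H) = 2 + √(1 + R)
n(11, l(7, P))*401 = (11*(2 + √(1 + 7)))*401 = (11*(2 + √8))*401 = (11*(2 + 2*√2))*401 = (22 + 22*√2)*401 = 8822 + 8822*√2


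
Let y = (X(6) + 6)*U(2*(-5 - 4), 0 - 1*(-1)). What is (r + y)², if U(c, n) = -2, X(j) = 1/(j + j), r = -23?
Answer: 44521/36 ≈ 1236.7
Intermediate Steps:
X(j) = 1/(2*j)
y = -73/6 (y = ((½)/6 + 6)*(-2) = ((½)*(⅙) + 6)*(-2) = (1/12 + 6)*(-2) = (73/12)*(-2) = -73/6 ≈ -12.167)
(r + y)² = (-23 - 73/6)² = (-211/6)² = 44521/36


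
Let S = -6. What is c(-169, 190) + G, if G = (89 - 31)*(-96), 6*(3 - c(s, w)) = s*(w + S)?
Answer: -1147/3 ≈ -382.33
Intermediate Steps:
c(s, w) = 3 - s*(-6 + w)/6 (c(s, w) = 3 - s*(w - 6)/6 = 3 - s*(-6 + w)/6)
G = -5568 (G = 58*(-96) = -5568)
c(-169, 190) + G = (3 - 169 - ⅙*(-169)*190) - 5568 = (3 - 169 + 16055/3) - 5568 = 15557/3 - 5568 = -1147/3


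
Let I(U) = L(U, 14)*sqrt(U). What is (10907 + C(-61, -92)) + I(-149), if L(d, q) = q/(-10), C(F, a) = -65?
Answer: 10842 - 7*I*sqrt(149)/5 ≈ 10842.0 - 17.089*I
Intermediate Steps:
L(d, q) = -q/10 (L(d, q) = q*(-1/10) = -q/10)
I(U) = -7*sqrt(U)/5 (I(U) = (-1/10*14)*sqrt(U) = -7*sqrt(U)/5)
(10907 + C(-61, -92)) + I(-149) = (10907 - 65) - 7*I*sqrt(149)/5 = 10842 - 7*I*sqrt(149)/5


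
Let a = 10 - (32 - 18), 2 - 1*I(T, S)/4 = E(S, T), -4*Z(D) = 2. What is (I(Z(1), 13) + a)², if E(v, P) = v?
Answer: 2304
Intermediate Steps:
Z(D) = -½ (Z(D) = -¼*2 = -½)
I(T, S) = 8 - 4*S
a = -4 (a = 10 - 1*14 = 10 - 14 = -4)
(I(Z(1), 13) + a)² = ((8 - 4*13) - 4)² = ((8 - 52) - 4)² = (-44 - 4)² = (-48)² = 2304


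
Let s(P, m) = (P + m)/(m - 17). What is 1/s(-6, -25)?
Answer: 42/31 ≈ 1.3548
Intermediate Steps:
s(P, m) = (P + m)/(-17 + m)
1/s(-6, -25) = 1/((-6 - 25)/(-17 - 25)) = 1/(-31/(-42)) = 1/(-1/42*(-31)) = 1/(31/42) = 42/31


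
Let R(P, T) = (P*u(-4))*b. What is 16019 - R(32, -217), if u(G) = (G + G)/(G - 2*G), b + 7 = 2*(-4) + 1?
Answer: 15123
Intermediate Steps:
b = -14 (b = -7 + (2*(-4) + 1) = -7 + (-8 + 1) = -7 - 7 = -14)
u(G) = -2 (u(G) = (2*G)/((-G)) = (2*G)*(-1/G) = -2)
R(P, T) = 28*P (R(P, T) = (P*(-2))*(-14) = -2*P*(-14) = 28*P)
16019 - R(32, -217) = 16019 - 28*32 = 16019 - 1*896 = 16019 - 896 = 15123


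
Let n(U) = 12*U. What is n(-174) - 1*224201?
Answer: -226289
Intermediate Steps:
n(-174) - 1*224201 = 12*(-174) - 1*224201 = -2088 - 224201 = -226289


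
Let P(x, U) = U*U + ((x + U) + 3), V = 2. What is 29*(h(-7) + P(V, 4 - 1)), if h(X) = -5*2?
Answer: 203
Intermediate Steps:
h(X) = -10
P(x, U) = 3 + U + x + U² (P(x, U) = U² + ((U + x) + 3) = U² + (3 + U + x) = 3 + U + x + U²)
29*(h(-7) + P(V, 4 - 1)) = 29*(-10 + (3 + (4 - 1) + 2 + (4 - 1)²)) = 29*(-10 + (3 + 3 + 2 + 3²)) = 29*(-10 + (3 + 3 + 2 + 9)) = 29*(-10 + 17) = 29*7 = 203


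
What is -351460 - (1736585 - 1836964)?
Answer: -251081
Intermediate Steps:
-351460 - (1736585 - 1836964) = -351460 - 1*(-100379) = -351460 + 100379 = -251081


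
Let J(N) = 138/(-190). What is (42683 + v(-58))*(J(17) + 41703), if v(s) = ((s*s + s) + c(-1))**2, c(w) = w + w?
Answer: 43416837853884/95 ≈ 4.5702e+11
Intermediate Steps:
J(N) = -69/95 (J(N) = 138*(-1/190) = -69/95)
c(w) = 2*w
v(s) = (-2 + s + s**2)**2 (v(s) = ((s*s + s) + 2*(-1))**2 = ((s**2 + s) - 2)**2 = ((s + s**2) - 2)**2 = (-2 + s + s**2)**2)
(42683 + v(-58))*(J(17) + 41703) = (42683 + (-2 - 58 + (-58)**2)**2)*(-69/95 + 41703) = (42683 + (-2 - 58 + 3364)**2)*(3961716/95) = (42683 + 3304**2)*(3961716/95) = (42683 + 10916416)*(3961716/95) = 10959099*(3961716/95) = 43416837853884/95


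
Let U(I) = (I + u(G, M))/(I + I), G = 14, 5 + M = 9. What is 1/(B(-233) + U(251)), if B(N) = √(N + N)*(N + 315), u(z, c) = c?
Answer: 128010/789625366561 - 20664328*I*√466/789625366561 ≈ 1.6211e-7 - 0.00056493*I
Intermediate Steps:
M = 4 (M = -5 + 9 = 4)
U(I) = (4 + I)/(2*I) (U(I) = (I + 4)/(I + I) = (4 + I)/((2*I)) = (4 + I)*(1/(2*I)) = (4 + I)/(2*I))
B(N) = √2*√N*(315 + N) (B(N) = √(2*N)*(315 + N) = (√2*√N)*(315 + N) = √2*√N*(315 + N))
1/(B(-233) + U(251)) = 1/(√2*√(-233)*(315 - 233) + (½)*(4 + 251)/251) = 1/(√2*(I*√233)*82 + (½)*(1/251)*255) = 1/(82*I*√466 + 255/502) = 1/(255/502 + 82*I*√466)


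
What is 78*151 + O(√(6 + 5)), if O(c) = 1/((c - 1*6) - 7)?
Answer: 1860911/158 - √11/158 ≈ 11778.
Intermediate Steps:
O(c) = 1/(-13 + c) (O(c) = 1/((c - 6) - 7) = 1/((-6 + c) - 7) = 1/(-13 + c))
78*151 + O(√(6 + 5)) = 78*151 + 1/(-13 + √(6 + 5)) = 11778 + 1/(-13 + √11)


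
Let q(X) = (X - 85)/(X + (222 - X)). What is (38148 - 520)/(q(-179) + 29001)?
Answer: 1392236/1072993 ≈ 1.2975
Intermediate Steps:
q(X) = -85/222 + X/222 (q(X) = (-85 + X)/222 = (-85 + X)*(1/222) = -85/222 + X/222)
(38148 - 520)/(q(-179) + 29001) = (38148 - 520)/((-85/222 + (1/222)*(-179)) + 29001) = 37628/((-85/222 - 179/222) + 29001) = 37628/(-44/37 + 29001) = 37628/(1072993/37) = 37628*(37/1072993) = 1392236/1072993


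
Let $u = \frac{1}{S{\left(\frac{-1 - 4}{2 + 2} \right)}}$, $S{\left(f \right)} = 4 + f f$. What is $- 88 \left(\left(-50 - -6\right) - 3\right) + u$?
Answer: $\frac{368120}{89} \approx 4136.2$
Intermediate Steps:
$S{\left(f \right)} = 4 + f^{2}$
$u = \frac{16}{89}$ ($u = \frac{1}{4 + \left(\frac{-1 - 4}{2 + 2}\right)^{2}} = \frac{1}{4 + \left(- \frac{5}{4}\right)^{2}} = \frac{1}{4 + \frac{25}{16}} = \frac{1}{\frac{89}{16}} = \frac{16}{89} \approx 0.17978$)
$- 88 \left(\left(-50 - -6\right) - 3\right) + u = - 88 \left(\left(-50 - -6\right) - 3\right) + \frac{16}{89} = - 88 \left(\left(-50 + 6\right) - 3\right) + \frac{16}{89} = - 88 \left(-44 - 3\right) + \frac{16}{89} = \left(-88\right) \left(-47\right) + \frac{16}{89} = 4136 + \frac{16}{89} = \frac{368120}{89}$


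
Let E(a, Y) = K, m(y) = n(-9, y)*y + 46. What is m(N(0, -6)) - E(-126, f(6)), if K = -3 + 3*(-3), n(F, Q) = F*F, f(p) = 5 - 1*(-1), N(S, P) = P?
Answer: -428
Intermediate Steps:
f(p) = 6 (f(p) = 5 + 1 = 6)
n(F, Q) = F²
m(y) = 46 + 81*y (m(y) = (-9)²*y + 46 = 81*y + 46 = 46 + 81*y)
K = -12 (K = -3 - 9 = -12)
E(a, Y) = -12
m(N(0, -6)) - E(-126, f(6)) = (46 + 81*(-6)) - 1*(-12) = (46 - 486) + 12 = -440 + 12 = -428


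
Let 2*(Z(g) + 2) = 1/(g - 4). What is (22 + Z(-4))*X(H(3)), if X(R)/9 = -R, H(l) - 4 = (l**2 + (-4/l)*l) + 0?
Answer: -25839/16 ≈ -1614.9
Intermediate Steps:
Z(g) = -2 + 1/(2*(-4 + g)) (Z(g) = -2 + 1/(2*(g - 4)) = -2 + 1/(2*(-4 + g)))
H(l) = l**2 (H(l) = 4 + ((l**2 + (-4/l)*l) + 0) = 4 + ((l**2 - 4) + 0) = 4 + ((-4 + l**2) + 0) = 4 + (-4 + l**2) = l**2)
X(R) = -9*R (X(R) = 9*(-R) = -9*R)
(22 + Z(-4))*X(H(3)) = (22 + (17 - 4*(-4))/(2*(-4 - 4)))*(-9*3**2) = (22 + (1/2)*(17 + 16)/(-8))*(-9*9) = (22 + (1/2)*(-1/8)*33)*(-81) = (22 - 33/16)*(-81) = (319/16)*(-81) = -25839/16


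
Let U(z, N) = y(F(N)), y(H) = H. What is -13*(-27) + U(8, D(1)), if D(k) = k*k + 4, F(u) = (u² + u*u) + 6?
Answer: 407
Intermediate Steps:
F(u) = 6 + 2*u² (F(u) = (u² + u²) + 6 = 2*u² + 6 = 6 + 2*u²)
D(k) = 4 + k² (D(k) = k² + 4 = 4 + k²)
U(z, N) = 6 + 2*N²
-13*(-27) + U(8, D(1)) = -13*(-27) + (6 + 2*(4 + 1²)²) = 351 + (6 + 2*(4 + 1)²) = 351 + (6 + 2*5²) = 351 + (6 + 2*25) = 351 + (6 + 50) = 351 + 56 = 407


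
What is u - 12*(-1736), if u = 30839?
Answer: 51671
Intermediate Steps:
u - 12*(-1736) = 30839 - 12*(-1736) = 30839 + 20832 = 51671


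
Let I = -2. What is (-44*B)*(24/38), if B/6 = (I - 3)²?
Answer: -79200/19 ≈ -4168.4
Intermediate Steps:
B = 150 (B = 6*(-2 - 3)² = 6*(-5)² = 6*25 = 150)
(-44*B)*(24/38) = (-44*150)*(24/38) = -158400/38 = -6600*12/19 = -79200/19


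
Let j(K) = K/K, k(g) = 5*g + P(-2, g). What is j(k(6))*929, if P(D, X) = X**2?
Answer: 929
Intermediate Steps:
k(g) = g**2 + 5*g (k(g) = 5*g + g**2 = g**2 + 5*g)
j(K) = 1
j(k(6))*929 = 1*929 = 929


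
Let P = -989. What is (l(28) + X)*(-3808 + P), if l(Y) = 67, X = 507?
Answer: -2753478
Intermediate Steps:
(l(28) + X)*(-3808 + P) = (67 + 507)*(-3808 - 989) = 574*(-4797) = -2753478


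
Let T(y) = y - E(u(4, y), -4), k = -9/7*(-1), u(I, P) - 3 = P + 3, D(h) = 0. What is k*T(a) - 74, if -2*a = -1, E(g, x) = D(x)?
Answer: -1027/14 ≈ -73.357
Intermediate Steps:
u(I, P) = 6 + P (u(I, P) = 3 + (P + 3) = 3 + (3 + P) = 6 + P)
E(g, x) = 0
a = ½ (a = -½*(-1) = ½ ≈ 0.50000)
k = 9/7 (k = -9*⅐*(-1) = -9/7*(-1) = 9/7 ≈ 1.2857)
T(y) = y (T(y) = y - 1*0 = y + 0 = y)
k*T(a) - 74 = (9/7)*(½) - 74 = 9/14 - 74 = -1027/14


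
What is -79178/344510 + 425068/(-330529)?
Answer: -86305400921/56935272895 ≈ -1.5159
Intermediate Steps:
-79178/344510 + 425068/(-330529) = -79178*1/344510 + 425068*(-1/330529) = -39589/172255 - 425068/330529 = -86305400921/56935272895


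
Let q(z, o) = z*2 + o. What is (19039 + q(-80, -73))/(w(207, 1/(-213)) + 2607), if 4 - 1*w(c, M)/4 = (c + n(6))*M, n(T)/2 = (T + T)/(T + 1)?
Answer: 9346582/1305595 ≈ 7.1589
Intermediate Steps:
n(T) = 4*T/(1 + T) (n(T) = 2*((T + T)/(T + 1)) = 2*((2*T)/(1 + T)) = 2*(2*T/(1 + T)) = 4*T/(1 + T))
q(z, o) = o + 2*z (q(z, o) = 2*z + o = o + 2*z)
w(c, M) = 16 - 4*M*(24/7 + c) (w(c, M) = 16 - 4*(c + 4*6/(1 + 6))*M = 16 - 4*(c + 4*6/7)*M = 16 - 4*(c + 4*6*(1/7))*M = 16 - 4*(c + 24/7)*M = 16 - 4*(24/7 + c)*M = 16 - 4*M*(24/7 + c))
(19039 + q(-80, -73))/(w(207, 1/(-213)) + 2607) = (19039 + (-73 + 2*(-80)))/((16 - 96/7/(-213) - 4*207/(-213)) + 2607) = (19039 + (-73 - 160))/((16 - 96/7*(-1/213) - 4*(-1/213)*207) + 2607) = (19039 - 233)/((16 + 32/497 + 276/71) + 2607) = 18806/(9916/497 + 2607) = 18806/(1305595/497) = 18806*(497/1305595) = 9346582/1305595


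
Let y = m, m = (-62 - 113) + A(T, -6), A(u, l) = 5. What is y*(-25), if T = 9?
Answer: 4250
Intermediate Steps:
m = -170 (m = (-62 - 113) + 5 = -175 + 5 = -170)
y = -170
y*(-25) = -170*(-25) = 4250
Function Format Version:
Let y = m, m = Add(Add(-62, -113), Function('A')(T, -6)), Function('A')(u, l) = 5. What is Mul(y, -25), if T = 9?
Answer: 4250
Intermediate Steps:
m = -170 (m = Add(Add(-62, -113), 5) = Add(-175, 5) = -170)
y = -170
Mul(y, -25) = Mul(-170, -25) = 4250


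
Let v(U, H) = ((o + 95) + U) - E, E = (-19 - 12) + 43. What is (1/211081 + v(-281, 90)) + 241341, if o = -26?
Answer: 50895217478/211081 ≈ 2.4112e+5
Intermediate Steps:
E = 12 (E = -31 + 43 = 12)
v(U, H) = 57 + U (v(U, H) = ((-26 + 95) + U) - 1*12 = (69 + U) - 12 = 57 + U)
(1/211081 + v(-281, 90)) + 241341 = (1/211081 + (57 - 281)) + 241341 = (1/211081 - 224) + 241341 = -47282143/211081 + 241341 = 50895217478/211081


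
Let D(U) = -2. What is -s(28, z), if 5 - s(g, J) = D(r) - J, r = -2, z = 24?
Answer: -31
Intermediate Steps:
s(g, J) = 7 + J (s(g, J) = 5 - (-2 - J) = 5 + (2 + J) = 7 + J)
-s(28, z) = -(7 + 24) = -1*31 = -31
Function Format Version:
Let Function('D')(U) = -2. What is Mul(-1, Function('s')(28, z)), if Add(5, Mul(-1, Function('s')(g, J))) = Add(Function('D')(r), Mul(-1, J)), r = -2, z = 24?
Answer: -31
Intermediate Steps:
Function('s')(g, J) = Add(7, J) (Function('s')(g, J) = Add(5, Mul(-1, Add(-2, Mul(-1, J)))) = Add(5, Add(2, J)) = Add(7, J))
Mul(-1, Function('s')(28, z)) = Mul(-1, Add(7, 24)) = Mul(-1, 31) = -31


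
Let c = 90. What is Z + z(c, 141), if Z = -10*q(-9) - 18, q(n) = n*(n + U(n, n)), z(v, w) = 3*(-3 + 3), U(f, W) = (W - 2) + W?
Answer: -2628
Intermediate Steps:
U(f, W) = -2 + 2*W (U(f, W) = (-2 + W) + W = -2 + 2*W)
z(v, w) = 0 (z(v, w) = 3*0 = 0)
q(n) = n*(-2 + 3*n) (q(n) = n*(n + (-2 + 2*n)) = n*(-2 + 3*n))
Z = -2628 (Z = -(-90)*(-2 + 3*(-9)) - 18 = -(-90)*(-2 - 27) - 18 = -(-90)*(-29) - 18 = -10*261 - 18 = -2610 - 18 = -2628)
Z + z(c, 141) = -2628 + 0 = -2628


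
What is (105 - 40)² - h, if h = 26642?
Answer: -22417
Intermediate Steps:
(105 - 40)² - h = (105 - 40)² - 1*26642 = 65² - 26642 = 4225 - 26642 = -22417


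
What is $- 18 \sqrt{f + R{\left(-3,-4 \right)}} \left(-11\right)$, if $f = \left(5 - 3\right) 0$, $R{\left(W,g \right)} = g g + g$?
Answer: $396 \sqrt{3} \approx 685.89$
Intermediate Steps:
$R{\left(W,g \right)} = g + g^{2}$ ($R{\left(W,g \right)} = g^{2} + g = g + g^{2}$)
$f = 0$ ($f = 2 \cdot 0 = 0$)
$- 18 \sqrt{f + R{\left(-3,-4 \right)}} \left(-11\right) = - 18 \sqrt{0 - 4 \left(1 - 4\right)} \left(-11\right) = - 18 \sqrt{0 - -12} \left(-11\right) = - 18 \sqrt{0 + 12} \left(-11\right) = - 18 \sqrt{12} \left(-11\right) = - 18 \cdot 2 \sqrt{3} \left(-11\right) = - 36 \sqrt{3} \left(-11\right) = 396 \sqrt{3}$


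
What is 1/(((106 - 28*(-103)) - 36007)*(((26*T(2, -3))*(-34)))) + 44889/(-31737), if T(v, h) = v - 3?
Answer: -436725510543/308769569212 ≈ -1.4144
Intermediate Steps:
T(v, h) = -3 + v
1/(((106 - 28*(-103)) - 36007)*(((26*T(2, -3))*(-34)))) + 44889/(-31737) = 1/(((106 - 28*(-103)) - 36007)*(((26*(-3 + 2))*(-34)))) + 44889/(-31737) = 1/(((106 + 2884) - 36007)*(((26*(-1))*(-34)))) + 44889*(-1/31737) = 1/((2990 - 36007)*((-26*(-34)))) - 14963/10579 = 1/(-33017*884) - 14963/10579 = -1/33017*1/884 - 14963/10579 = -1/29187028 - 14963/10579 = -436725510543/308769569212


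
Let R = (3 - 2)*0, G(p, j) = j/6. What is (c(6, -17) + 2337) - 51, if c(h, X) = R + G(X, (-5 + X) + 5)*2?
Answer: 6841/3 ≈ 2280.3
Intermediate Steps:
G(p, j) = j/6 (G(p, j) = j*(⅙) = j/6)
R = 0 (R = 1*0 = 0)
c(h, X) = X/3 (c(h, X) = 0 + (((-5 + X) + 5)/6)*2 = 0 + (X/6)*2 = 0 + X/3 = X/3)
(c(6, -17) + 2337) - 51 = ((⅓)*(-17) + 2337) - 51 = (-17/3 + 2337) - 51 = 6994/3 - 51 = 6841/3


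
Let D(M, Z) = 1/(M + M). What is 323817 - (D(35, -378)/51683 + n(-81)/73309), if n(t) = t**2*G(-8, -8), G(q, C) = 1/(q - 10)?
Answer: 42941054602243183/132609016645 ≈ 3.2382e+5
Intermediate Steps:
G(q, C) = 1/(-10 + q)
n(t) = -t**2/18 (n(t) = t**2/(-10 - 8) = t**2/(-18) = t**2*(-1/18) = -t**2/18)
D(M, Z) = 1/(2*M)
323817 - (D(35, -378)/51683 + n(-81)/73309) = 323817 - (((1/2)/35)/51683 - 1/18*(-81)**2/73309) = 323817 - (((1/2)*(1/35))*(1/51683) - 1/18*6561*(1/73309)) = 323817 - ((1/70)*(1/51683) - 729/2*1/73309) = 323817 - (1/3617810 - 729/146618) = 323817 - 1*(-659309218/132609016645) = 323817 + 659309218/132609016645 = 42941054602243183/132609016645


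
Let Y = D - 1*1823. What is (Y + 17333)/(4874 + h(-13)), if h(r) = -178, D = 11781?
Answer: 27291/4696 ≈ 5.8115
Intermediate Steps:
Y = 9958 (Y = 11781 - 1*1823 = 11781 - 1823 = 9958)
(Y + 17333)/(4874 + h(-13)) = (9958 + 17333)/(4874 - 178) = 27291/4696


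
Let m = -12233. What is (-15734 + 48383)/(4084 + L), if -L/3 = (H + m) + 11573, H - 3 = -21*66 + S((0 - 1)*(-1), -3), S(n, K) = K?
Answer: 32649/10222 ≈ 3.1940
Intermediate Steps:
H = -1386 (H = 3 + (-21*66 - 3) = 3 + (-1386 - 3) = 3 - 1389 = -1386)
L = 6138 (L = -3*((-1386 - 12233) + 11573) = -3*(-13619 + 11573) = -3*(-2046) = 6138)
(-15734 + 48383)/(4084 + L) = (-15734 + 48383)/(4084 + 6138) = 32649/10222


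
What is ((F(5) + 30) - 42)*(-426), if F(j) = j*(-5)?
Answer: 15762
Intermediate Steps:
F(j) = -5*j
((F(5) + 30) - 42)*(-426) = ((-5*5 + 30) - 42)*(-426) = ((-25 + 30) - 42)*(-426) = (5 - 42)*(-426) = -37*(-426) = 15762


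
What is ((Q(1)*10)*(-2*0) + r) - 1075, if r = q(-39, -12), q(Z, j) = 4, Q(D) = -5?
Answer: -1071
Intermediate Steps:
r = 4
((Q(1)*10)*(-2*0) + r) - 1075 = ((-5*10)*(-2*0) + 4) - 1075 = (-50*0 + 4) - 1075 = (0 + 4) - 1075 = 4 - 1075 = -1071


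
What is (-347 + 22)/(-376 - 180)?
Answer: 325/556 ≈ 0.58453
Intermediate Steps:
(-347 + 22)/(-376 - 180) = -325/(-556) = -325*(-1/556) = 325/556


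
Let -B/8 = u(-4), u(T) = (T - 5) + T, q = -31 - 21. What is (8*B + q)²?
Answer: 608400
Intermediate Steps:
q = -52
u(T) = -5 + 2*T (u(T) = (-5 + T) + T = -5 + 2*T)
B = 104 (B = -8*(-5 + 2*(-4)) = -8*(-5 - 8) = -8*(-13) = 104)
(8*B + q)² = (8*104 - 52)² = (832 - 52)² = 780² = 608400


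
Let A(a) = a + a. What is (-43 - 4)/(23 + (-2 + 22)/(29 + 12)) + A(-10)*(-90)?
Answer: 1731473/963 ≈ 1798.0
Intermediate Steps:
A(a) = 2*a
(-43 - 4)/(23 + (-2 + 22)/(29 + 12)) + A(-10)*(-90) = (-43 - 4)/(23 + (-2 + 22)/(29 + 12)) + (2*(-10))*(-90) = -47/(23 + 20/41) - 20*(-90) = -47/(23 + 20*(1/41)) + 1800 = -47/(23 + 20/41) + 1800 = -47/963/41 + 1800 = -47*41/963 + 1800 = -1927/963 + 1800 = 1731473/963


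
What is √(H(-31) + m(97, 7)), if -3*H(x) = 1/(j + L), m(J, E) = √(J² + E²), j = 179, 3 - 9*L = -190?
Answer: √(-1353 + 813604*√9458)/902 ≈ 9.8616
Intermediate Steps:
L = 193/9 (L = ⅓ - ⅑*(-190) = ⅓ + 190/9 = 193/9 ≈ 21.444)
m(J, E) = √(E² + J²)
H(x) = -3/1804 (H(x) = -1/(3*(179 + 193/9)) = -1/(3*1804/9) = -⅓*9/1804 = -3/1804)
√(H(-31) + m(97, 7)) = √(-3/1804 + √(7² + 97²)) = √(-3/1804 + √(49 + 9409)) = √(-3/1804 + √9458)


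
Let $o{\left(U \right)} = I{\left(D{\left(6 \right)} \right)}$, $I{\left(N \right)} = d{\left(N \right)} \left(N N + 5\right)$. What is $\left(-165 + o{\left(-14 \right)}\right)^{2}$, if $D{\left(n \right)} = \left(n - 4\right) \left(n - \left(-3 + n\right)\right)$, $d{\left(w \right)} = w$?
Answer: $6561$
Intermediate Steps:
$D{\left(n \right)} = -12 + 3 n$ ($D{\left(n \right)} = \left(-4 + n\right) 3 = -12 + 3 n$)
$I{\left(N \right)} = N \left(5 + N^{2}\right)$ ($I{\left(N \right)} = N \left(N N + 5\right) = N \left(N^{2} + 5\right) = N \left(5 + N^{2}\right)$)
$o{\left(U \right)} = 246$ ($o{\left(U \right)} = \left(-12 + 3 \cdot 6\right) \left(5 + \left(-12 + 3 \cdot 6\right)^{2}\right) = \left(-12 + 18\right) \left(5 + \left(-12 + 18\right)^{2}\right) = 6 \left(5 + 6^{2}\right) = 6 \left(5 + 36\right) = 6 \cdot 41 = 246$)
$\left(-165 + o{\left(-14 \right)}\right)^{2} = \left(-165 + 246\right)^{2} = 81^{2} = 6561$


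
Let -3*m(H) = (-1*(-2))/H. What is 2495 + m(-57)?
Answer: 426647/171 ≈ 2495.0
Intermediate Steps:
m(H) = -2/(3*H) (m(H) = -(-1*(-2))/(3*H) = -2/(3*H))
2495 + m(-57) = 2495 - ⅔/(-57) = 2495 - ⅔*(-1/57) = 2495 + 2/171 = 426647/171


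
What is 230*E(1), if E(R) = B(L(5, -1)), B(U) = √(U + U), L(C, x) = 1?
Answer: 230*√2 ≈ 325.27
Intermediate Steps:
B(U) = √2*√U (B(U) = √(2*U) = √2*√U)
E(R) = √2 (E(R) = √2*√1 = √2*1 = √2)
230*E(1) = 230*√2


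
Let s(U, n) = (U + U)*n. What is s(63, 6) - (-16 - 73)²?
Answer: -7165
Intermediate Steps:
s(U, n) = 2*U*n (s(U, n) = (2*U)*n = 2*U*n)
s(63, 6) - (-16 - 73)² = 2*63*6 - (-16 - 73)² = 756 - 1*(-89)² = 756 - 1*7921 = 756 - 7921 = -7165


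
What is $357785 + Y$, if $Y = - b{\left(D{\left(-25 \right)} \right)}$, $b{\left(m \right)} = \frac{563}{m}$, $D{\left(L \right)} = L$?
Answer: $\frac{8945188}{25} \approx 3.5781 \cdot 10^{5}$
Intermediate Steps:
$Y = \frac{563}{25}$ ($Y = - \frac{563}{-25} = - \frac{563 \left(-1\right)}{25} = \left(-1\right) \left(- \frac{563}{25}\right) = \frac{563}{25} \approx 22.52$)
$357785 + Y = 357785 + \frac{563}{25} = \frac{8945188}{25}$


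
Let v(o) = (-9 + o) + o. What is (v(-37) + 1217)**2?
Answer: 1285956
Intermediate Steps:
v(o) = -9 + 2*o
(v(-37) + 1217)**2 = ((-9 + 2*(-37)) + 1217)**2 = ((-9 - 74) + 1217)**2 = (-83 + 1217)**2 = 1134**2 = 1285956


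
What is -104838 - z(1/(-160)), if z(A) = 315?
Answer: -105153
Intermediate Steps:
-104838 - z(1/(-160)) = -104838 - 1*315 = -104838 - 315 = -105153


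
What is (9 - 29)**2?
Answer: 400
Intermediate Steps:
(9 - 29)**2 = (-20)**2 = 400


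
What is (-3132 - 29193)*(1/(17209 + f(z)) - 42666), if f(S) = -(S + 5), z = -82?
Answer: 7946826218125/5762 ≈ 1.3792e+9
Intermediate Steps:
f(S) = -5 - S (f(S) = -(5 + S) = -5 - S)
(-3132 - 29193)*(1/(17209 + f(z)) - 42666) = (-3132 - 29193)*(1/(17209 + (-5 - 1*(-82))) - 42666) = -32325*(1/(17209 + (-5 + 82)) - 42666) = -32325*(1/(17209 + 77) - 42666) = -32325*(1/17286 - 42666) = -32325*(-737524475/17286) = 7946826218125/5762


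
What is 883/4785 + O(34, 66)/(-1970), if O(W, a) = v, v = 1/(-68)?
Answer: 23658293/128199720 ≈ 0.18454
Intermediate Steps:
v = -1/68 ≈ -0.014706
O(W, a) = -1/68
883/4785 + O(34, 66)/(-1970) = 883/4785 - 1/68/(-1970) = 883*(1/4785) - 1/68*(-1/1970) = 883/4785 + 1/133960 = 23658293/128199720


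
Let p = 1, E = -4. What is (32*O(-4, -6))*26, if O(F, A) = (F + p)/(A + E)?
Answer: 1248/5 ≈ 249.60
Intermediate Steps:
O(F, A) = (1 + F)/(-4 + A) (O(F, A) = (F + 1)/(A - 4) = (1 + F)/(-4 + A))
(32*O(-4, -6))*26 = (32*((1 - 4)/(-4 - 6)))*26 = (32*(-3/(-10)))*26 = (32*(-1/10*(-3)))*26 = (32*(3/10))*26 = (48/5)*26 = 1248/5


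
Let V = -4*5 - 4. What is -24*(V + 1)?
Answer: 552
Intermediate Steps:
V = -24 (V = -20 - 4 = -24)
-24*(V + 1) = -24*(-24 + 1) = -24*(-23) = 552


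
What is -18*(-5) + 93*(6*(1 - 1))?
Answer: 90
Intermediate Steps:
-18*(-5) + 93*(6*(1 - 1)) = 90 + 93*(6*0) = 90 + 93*0 = 90 + 0 = 90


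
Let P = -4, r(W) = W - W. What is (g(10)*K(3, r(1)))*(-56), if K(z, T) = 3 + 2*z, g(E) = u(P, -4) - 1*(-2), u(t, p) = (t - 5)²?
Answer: -41832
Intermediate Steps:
r(W) = 0
u(t, p) = (-5 + t)²
g(E) = 83 (g(E) = (-5 - 4)² - 1*(-2) = (-9)² + 2 = 81 + 2 = 83)
(g(10)*K(3, r(1)))*(-56) = (83*(3 + 2*3))*(-56) = (83*(3 + 6))*(-56) = (83*9)*(-56) = 747*(-56) = -41832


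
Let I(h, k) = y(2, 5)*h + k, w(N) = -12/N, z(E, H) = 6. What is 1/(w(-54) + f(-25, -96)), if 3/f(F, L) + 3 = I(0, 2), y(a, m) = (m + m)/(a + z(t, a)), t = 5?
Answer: -9/25 ≈ -0.36000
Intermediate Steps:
y(a, m) = 2*m/(6 + a) (y(a, m) = (m + m)/(a + 6) = (2*m)/(6 + a) = 2*m/(6 + a))
I(h, k) = k + 5*h/4 (I(h, k) = (2*5/(6 + 2))*h + k = (2*5/8)*h + k = (2*5*(⅛))*h + k = 5*h/4 + k = k + 5*h/4)
f(F, L) = -3 (f(F, L) = 3/(-3 + (2 + (5/4)*0)) = 3/(-3 + (2 + 0)) = 3/(-3 + 2) = 3/(-1) = 3*(-1) = -3)
1/(w(-54) + f(-25, -96)) = 1/(-12/(-54) - 3) = 1/(-12*(-1/54) - 3) = 1/(2/9 - 3) = 1/(-25/9) = -9/25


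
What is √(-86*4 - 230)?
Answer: I*√574 ≈ 23.958*I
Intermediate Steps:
√(-86*4 - 230) = √(-344 - 230) = √(-574) = I*√574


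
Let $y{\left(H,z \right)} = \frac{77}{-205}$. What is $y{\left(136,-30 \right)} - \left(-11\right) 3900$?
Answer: $\frac{8794423}{205} \approx 42900.0$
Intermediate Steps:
$y{\left(H,z \right)} = - \frac{77}{205}$ ($y{\left(H,z \right)} = 77 \left(- \frac{1}{205}\right) = - \frac{77}{205}$)
$y{\left(136,-30 \right)} - \left(-11\right) 3900 = - \frac{77}{205} - \left(-11\right) 3900 = - \frac{77}{205} - -42900 = - \frac{77}{205} + 42900 = \frac{8794423}{205}$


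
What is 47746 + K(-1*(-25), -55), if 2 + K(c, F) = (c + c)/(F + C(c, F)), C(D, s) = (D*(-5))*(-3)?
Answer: 1527813/32 ≈ 47744.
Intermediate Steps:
C(D, s) = 15*D (C(D, s) = -5*D*(-3) = 15*D)
K(c, F) = -2 + 2*c/(F + 15*c) (K(c, F) = -2 + (c + c)/(F + 15*c) = -2 + (2*c)/(F + 15*c) = -2 + 2*c/(F + 15*c))
47746 + K(-1*(-25), -55) = 47746 + 2*(-1*(-55) - (-14)*(-25))/(-55 + 15*(-1*(-25))) = 47746 + 2*(55 - 14*25)/(-55 + 15*25) = 47746 + 2*(55 - 350)/(-55 + 375) = 47746 + 2*(-295)/320 = 47746 + 2*(1/320)*(-295) = 47746 - 59/32 = 1527813/32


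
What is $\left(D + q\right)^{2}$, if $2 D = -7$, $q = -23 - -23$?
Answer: $\frac{49}{4} \approx 12.25$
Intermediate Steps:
$q = 0$ ($q = -23 + 23 = 0$)
$D = - \frac{7}{2}$ ($D = \frac{1}{2} \left(-7\right) = - \frac{7}{2} \approx -3.5$)
$\left(D + q\right)^{2} = \left(- \frac{7}{2} + 0\right)^{2} = \left(- \frac{7}{2}\right)^{2} = \frac{49}{4}$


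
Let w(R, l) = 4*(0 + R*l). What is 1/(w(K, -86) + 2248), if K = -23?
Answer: 1/10160 ≈ 9.8425e-5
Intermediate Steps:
w(R, l) = 4*R*l (w(R, l) = 4*(R*l) = 4*R*l)
1/(w(K, -86) + 2248) = 1/(4*(-23)*(-86) + 2248) = 1/(7912 + 2248) = 1/10160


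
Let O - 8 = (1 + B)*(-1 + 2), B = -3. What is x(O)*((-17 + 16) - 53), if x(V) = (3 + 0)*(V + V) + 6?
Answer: -2268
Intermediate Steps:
O = 6 (O = 8 + (1 - 3)*(-1 + 2) = 8 - 2*1 = 8 - 2 = 6)
x(V) = 6 + 6*V (x(V) = 3*(2*V) + 6 = 6*V + 6 = 6 + 6*V)
x(O)*((-17 + 16) - 53) = (6 + 6*6)*((-17 + 16) - 53) = (6 + 36)*(-1 - 53) = 42*(-54) = -2268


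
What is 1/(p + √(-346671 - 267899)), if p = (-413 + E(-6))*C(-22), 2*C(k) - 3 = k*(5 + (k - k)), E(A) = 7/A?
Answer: 638148/14157729821 - 144*I*√614570/70788649105 ≈ 4.5074e-5 - 1.5947e-6*I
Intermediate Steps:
C(k) = 3/2 + 5*k/2 (C(k) = 3/2 + (k*(5 + (k - k)))/2 = 3/2 + (k*(5 + 0))/2 = 3/2 + (k*5)/2 = 3/2 + (5*k)/2 = 3/2 + 5*k/2)
p = 265895/12 (p = (-413 + 7/(-6))*(3/2 + (5/2)*(-22)) = (-413 + 7*(-⅙))*(3/2 - 55) = (-413 - 7/6)*(-107/2) = -2485/6*(-107/2) = 265895/12 ≈ 22158.)
1/(p + √(-346671 - 267899)) = 1/(265895/12 + √(-346671 - 267899)) = 1/(265895/12 + √(-614570)) = 1/(265895/12 + I*√614570)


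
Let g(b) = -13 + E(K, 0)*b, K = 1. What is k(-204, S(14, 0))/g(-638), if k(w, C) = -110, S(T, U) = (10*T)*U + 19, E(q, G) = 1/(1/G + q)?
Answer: 110/13 ≈ 8.4615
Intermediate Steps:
E(q, G) = 1/(q + 1/G)
S(T, U) = 19 + 10*T*U (S(T, U) = 10*T*U + 19 = 19 + 10*T*U)
g(b) = -13 (g(b) = -13 + (0/(1 + 0*1))*b = -13 + (0/(1 + 0))*b = -13 + (0/1)*b = -13 + (0*1)*b = -13 + 0*b = -13 + 0 = -13)
k(-204, S(14, 0))/g(-638) = -110/(-13) = -110*(-1/13) = 110/13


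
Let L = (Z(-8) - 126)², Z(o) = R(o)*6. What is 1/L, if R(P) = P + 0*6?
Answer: 1/30276 ≈ 3.3029e-5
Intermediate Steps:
R(P) = P (R(P) = P + 0 = P)
Z(o) = 6*o (Z(o) = o*6 = 6*o)
L = 30276 (L = (6*(-8) - 126)² = (-48 - 126)² = (-174)² = 30276)
1/L = 1/30276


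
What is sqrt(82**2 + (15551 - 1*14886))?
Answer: 3*sqrt(821) ≈ 85.959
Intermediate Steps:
sqrt(82**2 + (15551 - 1*14886)) = sqrt(6724 + (15551 - 14886)) = sqrt(6724 + 665) = sqrt(7389) = 3*sqrt(821)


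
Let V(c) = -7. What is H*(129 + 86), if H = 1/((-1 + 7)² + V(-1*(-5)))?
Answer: 215/29 ≈ 7.4138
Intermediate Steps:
H = 1/29 (H = 1/((-1 + 7)² - 7) = 1/(6² - 7) = 1/(36 - 7) = 1/29 ≈ 0.034483)
H*(129 + 86) = (129 + 86)/29 = (1/29)*215 = 215/29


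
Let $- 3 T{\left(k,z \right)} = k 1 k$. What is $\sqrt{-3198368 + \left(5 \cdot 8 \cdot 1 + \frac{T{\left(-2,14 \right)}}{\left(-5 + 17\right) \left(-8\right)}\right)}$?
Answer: $\frac{i \sqrt{460559230}}{12} \approx 1788.4 i$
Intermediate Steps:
$T{\left(k,z \right)} = - \frac{k^{2}}{3}$ ($T{\left(k,z \right)} = - \frac{k 1 k}{3} = - \frac{k k}{3} = - \frac{k^{2}}{3}$)
$\sqrt{-3198368 + \left(5 \cdot 8 \cdot 1 + \frac{T{\left(-2,14 \right)}}{\left(-5 + 17\right) \left(-8\right)}\right)} = \sqrt{-3198368 + \left(5 \cdot 8 \cdot 1 + \frac{\left(- \frac{1}{3}\right) \left(-2\right)^{2}}{\left(-5 + 17\right) \left(-8\right)}\right)} = \sqrt{-3198368 + \left(40 \cdot 1 + \frac{\left(- \frac{1}{3}\right) 4}{12 \left(-8\right)}\right)} = \sqrt{-3198368 + \left(40 - \frac{4}{3 \left(-96\right)}\right)} = \sqrt{-3198368 + \left(40 - - \frac{1}{72}\right)} = \sqrt{-3198368 + \left(40 + \frac{1}{72}\right)} = \sqrt{-3198368 + \frac{2881}{72}} = \sqrt{- \frac{230279615}{72}} = \frac{i \sqrt{460559230}}{12}$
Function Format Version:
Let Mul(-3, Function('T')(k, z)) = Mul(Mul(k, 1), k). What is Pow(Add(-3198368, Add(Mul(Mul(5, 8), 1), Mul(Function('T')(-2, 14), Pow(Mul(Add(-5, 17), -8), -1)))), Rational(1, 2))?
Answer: Mul(Rational(1, 12), I, Pow(460559230, Rational(1, 2))) ≈ Mul(1788.4, I)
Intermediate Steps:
Function('T')(k, z) = Mul(Rational(-1, 3), Pow(k, 2)) (Function('T')(k, z) = Mul(Rational(-1, 3), Mul(Mul(k, 1), k)) = Mul(Rational(-1, 3), Mul(k, k)) = Mul(Rational(-1, 3), Pow(k, 2)))
Pow(Add(-3198368, Add(Mul(Mul(5, 8), 1), Mul(Function('T')(-2, 14), Pow(Mul(Add(-5, 17), -8), -1)))), Rational(1, 2)) = Pow(Add(-3198368, Add(Mul(Mul(5, 8), 1), Mul(Mul(Rational(-1, 3), Pow(-2, 2)), Pow(Mul(Add(-5, 17), -8), -1)))), Rational(1, 2)) = Pow(Add(-3198368, Add(Mul(40, 1), Mul(Mul(Rational(-1, 3), 4), Pow(Mul(12, -8), -1)))), Rational(1, 2)) = Pow(Add(-3198368, Add(40, Mul(Rational(-4, 3), Pow(-96, -1)))), Rational(1, 2)) = Pow(Add(-3198368, Add(40, Mul(Rational(-4, 3), Rational(-1, 96)))), Rational(1, 2)) = Pow(Add(-3198368, Add(40, Rational(1, 72))), Rational(1, 2)) = Pow(Add(-3198368, Rational(2881, 72)), Rational(1, 2)) = Pow(Rational(-230279615, 72), Rational(1, 2)) = Mul(Rational(1, 12), I, Pow(460559230, Rational(1, 2)))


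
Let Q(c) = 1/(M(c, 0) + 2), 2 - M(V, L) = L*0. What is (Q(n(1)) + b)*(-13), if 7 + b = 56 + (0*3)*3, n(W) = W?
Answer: -2561/4 ≈ -640.25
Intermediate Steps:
M(V, L) = 2 (M(V, L) = 2 - L*0 = 2 - 1*0 = 2 + 0 = 2)
Q(c) = 1/4 (Q(c) = 1/(2 + 2) = 1/4)
b = 49 (b = -7 + (56 + (0*3)*3) = -7 + (56 + 0*3) = -7 + (56 + 0) = -7 + 56 = 49)
(Q(n(1)) + b)*(-13) = (1/4 + 49)*(-13) = (197/4)*(-13) = -2561/4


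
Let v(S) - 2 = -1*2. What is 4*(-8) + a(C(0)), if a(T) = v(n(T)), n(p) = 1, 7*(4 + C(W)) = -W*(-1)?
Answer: -32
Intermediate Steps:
C(W) = -4 + W/7 (C(W) = -4 + (-W*(-1))/7 = -4 + W/7)
v(S) = 0 (v(S) = 2 - 1*2 = 2 - 2 = 0)
a(T) = 0
4*(-8) + a(C(0)) = 4*(-8) + 0 = -32 + 0 = -32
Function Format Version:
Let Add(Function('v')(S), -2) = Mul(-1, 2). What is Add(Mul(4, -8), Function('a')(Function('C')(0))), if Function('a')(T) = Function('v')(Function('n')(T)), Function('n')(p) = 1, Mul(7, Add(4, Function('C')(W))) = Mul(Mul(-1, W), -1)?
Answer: -32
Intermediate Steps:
Function('C')(W) = Add(-4, Mul(Rational(1, 7), W)) (Function('C')(W) = Add(-4, Mul(Rational(1, 7), Mul(Mul(-1, W), -1))) = Add(-4, Mul(Rational(1, 7), W)))
Function('v')(S) = 0 (Function('v')(S) = Add(2, Mul(-1, 2)) = Add(2, -2) = 0)
Function('a')(T) = 0
Add(Mul(4, -8), Function('a')(Function('C')(0))) = Add(Mul(4, -8), 0) = Add(-32, 0) = -32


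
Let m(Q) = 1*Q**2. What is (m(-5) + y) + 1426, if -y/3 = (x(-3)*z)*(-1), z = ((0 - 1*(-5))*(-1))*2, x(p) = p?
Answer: 1541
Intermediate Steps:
z = -10 (z = ((0 + 5)*(-1))*2 = (5*(-1))*2 = -5*2 = -10)
m(Q) = Q**2
y = 90 (y = -3*(-3*(-10))*(-1) = -90*(-1) = -3*(-30) = 90)
(m(-5) + y) + 1426 = ((-5)**2 + 90) + 1426 = (25 + 90) + 1426 = 115 + 1426 = 1541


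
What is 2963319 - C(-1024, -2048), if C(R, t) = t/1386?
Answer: 2053581091/693 ≈ 2.9633e+6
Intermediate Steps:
C(R, t) = t/1386 (C(R, t) = t*(1/1386) = t/1386)
2963319 - C(-1024, -2048) = 2963319 - (-2048)/1386 = 2963319 - 1*(-1024/693) = 2963319 + 1024/693 = 2053581091/693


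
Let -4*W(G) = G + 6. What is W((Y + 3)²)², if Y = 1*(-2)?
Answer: 49/16 ≈ 3.0625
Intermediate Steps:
Y = -2
W(G) = -3/2 - G/4 (W(G) = -(G + 6)/4 = -(6 + G)/4 = -3/2 - G/4)
W((Y + 3)²)² = (-3/2 - (-2 + 3)²/4)² = (-3/2 - ¼*1²)² = (-3/2 - ¼*1)² = (-3/2 - ¼)² = (-7/4)² = 49/16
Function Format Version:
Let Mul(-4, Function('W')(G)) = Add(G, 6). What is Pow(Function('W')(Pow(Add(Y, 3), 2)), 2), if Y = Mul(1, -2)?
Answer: Rational(49, 16) ≈ 3.0625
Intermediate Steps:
Y = -2
Function('W')(G) = Add(Rational(-3, 2), Mul(Rational(-1, 4), G)) (Function('W')(G) = Mul(Rational(-1, 4), Add(G, 6)) = Mul(Rational(-1, 4), Add(6, G)) = Add(Rational(-3, 2), Mul(Rational(-1, 4), G)))
Pow(Function('W')(Pow(Add(Y, 3), 2)), 2) = Pow(Add(Rational(-3, 2), Mul(Rational(-1, 4), Pow(Add(-2, 3), 2))), 2) = Pow(Add(Rational(-3, 2), Mul(Rational(-1, 4), Pow(1, 2))), 2) = Pow(Add(Rational(-3, 2), Mul(Rational(-1, 4), 1)), 2) = Pow(Add(Rational(-3, 2), Rational(-1, 4)), 2) = Pow(Rational(-7, 4), 2) = Rational(49, 16)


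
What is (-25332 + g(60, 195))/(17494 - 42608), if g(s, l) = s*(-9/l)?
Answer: 164676/163241 ≈ 1.0088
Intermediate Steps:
g(s, l) = -9*s/l
(-25332 + g(60, 195))/(17494 - 42608) = (-25332 - 9*60/195)/(17494 - 42608) = (-25332 - 9*60*1/195)/(-25114) = (-25332 - 36/13)*(-1/25114) = -329352/13*(-1/25114) = 164676/163241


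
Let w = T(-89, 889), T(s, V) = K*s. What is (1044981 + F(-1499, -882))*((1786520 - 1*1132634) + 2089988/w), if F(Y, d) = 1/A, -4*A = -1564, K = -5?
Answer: 119744456554061576/173995 ≈ 6.8821e+11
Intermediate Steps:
A = 391 (A = -¼*(-1564) = 391)
T(s, V) = -5*s
w = 445 (w = -5*(-89) = 445)
F(Y, d) = 1/391
(1044981 + F(-1499, -882))*((1786520 - 1*1132634) + 2089988/w) = (1044981 + 1/391)*((1786520 - 1*1132634) + 2089988/445) = 408587572*((1786520 - 1132634) + 2089988*(1/445))/391 = 408587572*(653886 + 2089988/445)/391 = (408587572/391)*(293069258/445) = 119744456554061576/173995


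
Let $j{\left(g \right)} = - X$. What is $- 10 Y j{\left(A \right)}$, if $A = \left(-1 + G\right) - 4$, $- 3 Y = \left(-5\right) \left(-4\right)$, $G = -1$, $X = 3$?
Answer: $-200$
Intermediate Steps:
$Y = - \frac{20}{3}$ ($Y = - \frac{\left(-5\right) \left(-4\right)}{3} = \left(- \frac{1}{3}\right) 20 = - \frac{20}{3} \approx -6.6667$)
$A = -6$ ($A = \left(-1 - 1\right) - 4 = -2 - 4 = -6$)
$j{\left(g \right)} = -3$ ($j{\left(g \right)} = \left(-1\right) 3 = -3$)
$- 10 Y j{\left(A \right)} = \left(-10\right) \left(- \frac{20}{3}\right) \left(-3\right) = \frac{200}{3} \left(-3\right) = -200$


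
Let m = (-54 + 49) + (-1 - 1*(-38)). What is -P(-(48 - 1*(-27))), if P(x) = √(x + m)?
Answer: -I*√43 ≈ -6.5574*I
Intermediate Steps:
m = 32 (m = -5 + (-1 + 38) = -5 + 37 = 32)
P(x) = √(32 + x) (P(x) = √(x + 32) = √(32 + x))
-P(-(48 - 1*(-27))) = -√(32 - (48 - 1*(-27))) = -√(32 - (48 + 27)) = -√(32 - 1*75) = -√(32 - 75) = -√(-43) = -I*√43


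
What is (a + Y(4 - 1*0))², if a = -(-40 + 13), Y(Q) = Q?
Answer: 961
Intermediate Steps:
a = 27 (a = -1*(-27) = 27)
(a + Y(4 - 1*0))² = (27 + (4 - 1*0))² = (27 + (4 + 0))² = (27 + 4)² = 31² = 961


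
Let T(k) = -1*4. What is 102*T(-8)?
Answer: -408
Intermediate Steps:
T(k) = -4
102*T(-8) = 102*(-4) = -408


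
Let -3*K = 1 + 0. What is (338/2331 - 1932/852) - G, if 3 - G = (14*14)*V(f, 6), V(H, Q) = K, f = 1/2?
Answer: -11660528/165501 ≈ -70.456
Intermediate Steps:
K = -⅓ (K = -(1 + 0)/3 = -⅓*1 = -⅓ ≈ -0.33333)
f = ½ ≈ 0.50000
V(H, Q) = -⅓
G = 205/3 (G = 3 - 14*14*(-1)/3 = 3 - 196*(-1)/3 = 3 - 1*(-196/3) = 3 + 196/3 = 205/3 ≈ 68.333)
(338/2331 - 1932/852) - G = (338/2331 - 1932/852) - 1*205/3 = (338*(1/2331) - 1932*1/852) - 205/3 = (338/2331 - 161/71) - 205/3 = -351293/165501 - 205/3 = -11660528/165501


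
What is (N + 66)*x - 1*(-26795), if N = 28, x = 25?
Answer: 29145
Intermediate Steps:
(N + 66)*x - 1*(-26795) = (28 + 66)*25 - 1*(-26795) = 94*25 + 26795 = 2350 + 26795 = 29145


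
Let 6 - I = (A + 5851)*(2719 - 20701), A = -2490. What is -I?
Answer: -60437508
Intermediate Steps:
I = 60437508 (I = 6 - (-2490 + 5851)*(2719 - 20701) = 6 - 3361*(-17982) = 6 - 1*(-60437502) = 6 + 60437502 = 60437508)
-I = -1*60437508 = -60437508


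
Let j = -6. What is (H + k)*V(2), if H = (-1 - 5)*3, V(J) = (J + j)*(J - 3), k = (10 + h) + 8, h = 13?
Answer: 52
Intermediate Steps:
k = 31 (k = (10 + 13) + 8 = 23 + 8 = 31)
V(J) = (-6 + J)*(-3 + J) (V(J) = (J - 6)*(J - 3) = (-6 + J)*(-3 + J))
H = -18 (H = -6*3 = -18)
(H + k)*V(2) = (-18 + 31)*(18 + 2**2 - 9*2) = 13*(18 + 4 - 18) = 13*4 = 52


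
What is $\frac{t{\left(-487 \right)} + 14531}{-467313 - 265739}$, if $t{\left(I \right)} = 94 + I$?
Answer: $- \frac{7069}{366526} \approx -0.019286$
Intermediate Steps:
$\frac{t{\left(-487 \right)} + 14531}{-467313 - 265739} = \frac{\left(94 - 487\right) + 14531}{-467313 - 265739} = \frac{-393 + 14531}{-733052} = 14138 \left(- \frac{1}{733052}\right) = - \frac{7069}{366526}$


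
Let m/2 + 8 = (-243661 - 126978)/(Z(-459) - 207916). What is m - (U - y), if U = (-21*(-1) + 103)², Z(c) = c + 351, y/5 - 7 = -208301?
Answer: -109925959705/104012 ≈ -1.0569e+6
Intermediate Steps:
y = -1041470 (y = 35 + 5*(-208301) = 35 - 1041505 = -1041470)
Z(c) = 351 + c
U = 15376 (U = (21 + 103)² = 124² = 15376)
m = -1293553/104012 (m = -16 + 2*((-243661 - 126978)/((351 - 459) - 207916)) = -16 + 2*(-370639/(-108 - 207916)) = -16 + 2*(-370639/(-208024)) = -16 + 2*(-370639*(-1/208024)) = -16 + 2*(370639/208024) = -16 + 370639/104012 = -1293553/104012 ≈ -12.437)
m - (U - y) = -1293553/104012 - (15376 - 1*(-1041470)) = -1293553/104012 - (15376 + 1041470) = -1293553/104012 - 1*1056846 = -1293553/104012 - 1056846 = -109925959705/104012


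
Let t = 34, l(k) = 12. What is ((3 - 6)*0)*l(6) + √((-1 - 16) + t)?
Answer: √17 ≈ 4.1231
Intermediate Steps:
((3 - 6)*0)*l(6) + √((-1 - 16) + t) = ((3 - 6)*0)*12 + √((-1 - 16) + 34) = -3*0*12 + √(-17 + 34) = 0*12 + √17 = 0 + √17 = √17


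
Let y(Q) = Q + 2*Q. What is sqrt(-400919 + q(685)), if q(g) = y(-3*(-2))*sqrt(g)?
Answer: sqrt(-400919 + 18*sqrt(685)) ≈ 632.81*I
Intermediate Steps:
y(Q) = 3*Q
q(g) = 18*sqrt(g) (q(g) = (3*(-3*(-2)))*sqrt(g) = (3*6)*sqrt(g) = 18*sqrt(g))
sqrt(-400919 + q(685)) = sqrt(-400919 + 18*sqrt(685))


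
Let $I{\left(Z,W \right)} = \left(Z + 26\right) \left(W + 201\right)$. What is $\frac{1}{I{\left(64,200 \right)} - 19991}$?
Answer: $\frac{1}{16099} \approx 6.2116 \cdot 10^{-5}$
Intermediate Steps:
$I{\left(Z,W \right)} = \left(26 + Z\right) \left(201 + W\right)$
$\frac{1}{I{\left(64,200 \right)} - 19991} = \frac{1}{\left(5226 + 26 \cdot 200 + 201 \cdot 64 + 200 \cdot 64\right) - 19991} = \frac{1}{\left(5226 + 5200 + 12864 + 12800\right) - 19991} = \frac{1}{36090 - 19991} = \frac{1}{16099}$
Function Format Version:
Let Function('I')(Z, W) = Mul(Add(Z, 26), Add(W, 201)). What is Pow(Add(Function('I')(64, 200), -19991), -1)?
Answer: Rational(1, 16099) ≈ 6.2116e-5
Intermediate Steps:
Function('I')(Z, W) = Mul(Add(26, Z), Add(201, W))
Pow(Add(Function('I')(64, 200), -19991), -1) = Pow(Add(Add(5226, Mul(26, 200), Mul(201, 64), Mul(200, 64)), -19991), -1) = Pow(Add(Add(5226, 5200, 12864, 12800), -19991), -1) = Pow(Add(36090, -19991), -1) = Pow(16099, -1) = Rational(1, 16099)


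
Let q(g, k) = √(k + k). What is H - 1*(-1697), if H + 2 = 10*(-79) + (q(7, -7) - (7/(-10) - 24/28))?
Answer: 63459/70 + I*√14 ≈ 906.56 + 3.7417*I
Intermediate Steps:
q(g, k) = √2*√k (q(g, k) = √(2*k) = √2*√k)
H = -55331/70 + I*√14 (H = -2 + (10*(-79) + (√2*√(-7) - (7/(-10) - 24/28))) = -2 + (-790 + (√2*(I*√7) - (7*(-⅒) - 24*1/28))) = -2 + (-790 + (I*√14 - (-7/10 - 6/7))) = -2 + (-790 + (I*√14 - 1*(-109/70))) = -2 + (-790 + (I*√14 + 109/70)) = -2 + (-790 + (109/70 + I*√14)) = -2 + (-55191/70 + I*√14) = -55331/70 + I*√14 ≈ -790.44 + 3.7417*I)
H - 1*(-1697) = (-55331/70 + I*√14) - 1*(-1697) = (-55331/70 + I*√14) + 1697 = 63459/70 + I*√14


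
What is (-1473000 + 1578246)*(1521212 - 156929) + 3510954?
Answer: 143588839572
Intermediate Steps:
(-1473000 + 1578246)*(1521212 - 156929) + 3510954 = 105246*1364283 + 3510954 = 143585328618 + 3510954 = 143588839572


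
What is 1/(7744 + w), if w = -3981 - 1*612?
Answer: 1/3151 ≈ 0.00031736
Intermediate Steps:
w = -4593 (w = -3981 - 612 = -4593)
1/(7744 + w) = 1/(7744 - 4593) = 1/3151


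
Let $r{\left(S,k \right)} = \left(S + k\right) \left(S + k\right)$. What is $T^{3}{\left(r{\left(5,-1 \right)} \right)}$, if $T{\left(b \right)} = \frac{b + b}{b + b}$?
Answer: $1$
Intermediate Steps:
$r{\left(S,k \right)} = \left(S + k\right)^{2}$
$T{\left(b \right)} = 1$ ($T{\left(b \right)} = \frac{2 b}{2 b} = 2 b \frac{1}{2 b} = 1$)
$T^{3}{\left(r{\left(5,-1 \right)} \right)} = 1^{3} = 1$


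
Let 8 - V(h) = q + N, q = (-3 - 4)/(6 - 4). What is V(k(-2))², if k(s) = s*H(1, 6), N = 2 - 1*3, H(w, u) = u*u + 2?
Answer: 625/4 ≈ 156.25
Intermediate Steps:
H(w, u) = 2 + u² (H(w, u) = u² + 2 = 2 + u²)
N = -1 (N = 2 - 3 = -1)
q = -7/2 ≈ -3.5000
k(s) = 38*s (k(s) = s*(2 + 6²) = s*(2 + 36) = s*38 = 38*s)
V(h) = 25/2 (V(h) = 8 - (-7/2 - 1) = 8 - 1*(-9/2) = 8 + 9/2 = 25/2)
V(k(-2))² = (25/2)² = 625/4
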